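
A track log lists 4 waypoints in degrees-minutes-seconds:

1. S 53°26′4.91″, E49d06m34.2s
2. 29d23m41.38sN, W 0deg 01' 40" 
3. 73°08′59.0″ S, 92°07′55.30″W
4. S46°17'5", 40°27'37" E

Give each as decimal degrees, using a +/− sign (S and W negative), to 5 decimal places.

1. -53.43470, 49.10950
2. 29.39483, -0.02778
3. -73.14972, -92.13203
4. -46.28472, 40.46028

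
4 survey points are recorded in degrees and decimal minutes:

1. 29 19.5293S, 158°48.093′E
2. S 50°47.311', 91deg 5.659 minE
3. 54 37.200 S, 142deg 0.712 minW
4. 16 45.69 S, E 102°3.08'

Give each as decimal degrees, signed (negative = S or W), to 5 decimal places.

Point 1:
  Lat: 19.5293′ = 0.325488°; total 29.325488
  hemisphere S, so the sign is −
  λ: 48.093′ = 0.801550°; total 158.801550
  E → positive
Point 2:
  Lat: 47.311′ = 0.788517°; total 50.788517
  S → negative
  λ: 91 + 5.659/60 = 91.094317
  E ⇒ keep positive
Point 3:
  Latitude: 37.2′ = 0.620000°; total 54.620000
  hemisphere S, so the sign is −
  Longitude: 0.712′ = 0.011867°; total 142.011867
  W → negative
Point 4:
  φ: 16 + 45.69/60 = 16.761500
  hemisphere S, so the sign is −
  Longitude: 3.08′ = 0.051333°; total 102.051333
  E ⇒ keep positive

1. -29.32549, 158.80155
2. -50.78852, 91.09432
3. -54.62000, -142.01187
4. -16.76150, 102.05133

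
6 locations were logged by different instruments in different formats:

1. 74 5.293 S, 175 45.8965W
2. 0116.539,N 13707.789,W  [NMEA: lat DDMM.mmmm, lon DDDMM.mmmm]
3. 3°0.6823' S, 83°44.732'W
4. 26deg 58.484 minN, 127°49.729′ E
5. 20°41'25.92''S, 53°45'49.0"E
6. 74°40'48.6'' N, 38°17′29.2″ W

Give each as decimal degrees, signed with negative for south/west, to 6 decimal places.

1. -74.088217, -175.764942
2. 1.275650, -137.129817
3. -3.011372, -83.745533
4. 26.974733, 127.828817
5. -20.690533, 53.763611
6. 74.680167, -38.291444

Point 1:
  φ: 74 + 5.293/60 = 74.0882167
  hemisphere S, so the sign is −
  λ: 175 + 45.8965/60 = 175.7649417
  W ⇒ negate
Point 2:
  φ: split at 2 digits → 01° and 16.539′; 1 + 16.539/60 = 1.2756500
  N → positive
  Lon: degrees = first 3 digits = 137, minutes = 7.789; 137 + 7.789/60 = 137.1298167
  W → negative
Point 3:
  Latitude: 0.6823′ = 0.011372°; total 3.0113717
  hemisphere S, so the sign is −
  Lon: 44.732′ = 0.745533°; total 83.7455333
  W ⇒ negate
Point 4:
  Latitude: 58.484′ = 0.974733°; total 26.9747333
  N → positive
  Lon: 49.729′ = 0.828817°; total 127.8288167
  E ⇒ keep positive
Point 5:
  Latitude: 41′ + 25.92″ = 41.43200′; 20 + 41.43200/60 = 20.6905333
  S → negative
  Lon: 53 + 45/60 + 49/3600 = 53.7636111
  E ⇒ keep positive
Point 6:
  Latitude: 40′ + 48.6″ = 40.81000′; 74 + 40.81000/60 = 74.6801667
  N → positive
  λ: 38 + 17/60 + 29.2/3600 = 38.2914444
  hemisphere W, so the sign is −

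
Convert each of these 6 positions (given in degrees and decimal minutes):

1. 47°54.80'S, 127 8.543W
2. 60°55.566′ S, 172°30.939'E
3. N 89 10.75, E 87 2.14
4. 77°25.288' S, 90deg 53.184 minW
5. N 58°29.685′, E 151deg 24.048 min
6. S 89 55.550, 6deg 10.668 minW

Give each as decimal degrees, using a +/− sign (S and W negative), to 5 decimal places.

1. -47.91333, -127.14238
2. -60.92610, 172.51565
3. 89.17917, 87.03567
4. -77.42147, -90.88640
5. 58.49475, 151.40080
6. -89.92583, -6.17780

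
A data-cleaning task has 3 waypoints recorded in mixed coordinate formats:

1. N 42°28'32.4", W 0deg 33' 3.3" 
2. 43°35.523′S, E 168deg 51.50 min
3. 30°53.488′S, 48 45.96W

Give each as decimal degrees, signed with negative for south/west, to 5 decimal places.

Point 1:
  Lat: 28′ + 32.4″ = 28.54000′; 42 + 28.54000/60 = 42.475667
  N ⇒ keep positive
  Longitude: 33′ + 3.3″ = 33.05500′; 0 + 33.05500/60 = 0.550917
  hemisphere W, so the sign is −
Point 2:
  Latitude: 43 + 35.523/60 = 43.592050
  hemisphere S, so the sign is −
  Longitude: 168 + 51.5/60 = 168.858333
  E ⇒ keep positive
Point 3:
  φ: 53.488′ = 0.891467°; total 30.891467
  hemisphere S, so the sign is −
  Longitude: 45.96′ = 0.766000°; total 48.766000
  hemisphere W, so the sign is −

1. 42.47567, -0.55092
2. -43.59205, 168.85833
3. -30.89147, -48.76600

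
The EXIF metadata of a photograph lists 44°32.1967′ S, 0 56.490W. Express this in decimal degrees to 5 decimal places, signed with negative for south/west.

-44.53661, -0.94150

Lat: 44 + 32.1967/60 = 44.536612
hemisphere S, so the sign is −
Longitude: 0 + 56.49/60 = 0.941500
hemisphere W, so the sign is −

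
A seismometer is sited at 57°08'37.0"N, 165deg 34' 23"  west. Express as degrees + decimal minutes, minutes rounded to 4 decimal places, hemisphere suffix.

57° 8.6167′ N, 165° 34.3833′ W

Lat: seconds/60 = 0.61667; minutes = 8 + 0.61667 = 8.616667
λ: seconds/60 = 0.38333; minutes = 34 + 0.38333 = 34.383333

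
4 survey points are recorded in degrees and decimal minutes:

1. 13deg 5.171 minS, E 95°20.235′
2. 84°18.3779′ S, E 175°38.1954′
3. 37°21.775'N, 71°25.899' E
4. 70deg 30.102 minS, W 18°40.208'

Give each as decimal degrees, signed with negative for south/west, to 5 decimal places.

1. -13.08618, 95.33725
2. -84.30630, 175.63659
3. 37.36292, 71.43165
4. -70.50170, -18.67013

Point 1:
  Lat: 13 + 5.171/60 = 13.086183
  S ⇒ negate
  Longitude: 95 + 20.235/60 = 95.337250
  E → positive
Point 2:
  Latitude: 84 + 18.3779/60 = 84.306298
  hemisphere S, so the sign is −
  Longitude: 175 + 38.1954/60 = 175.636590
  E → positive
Point 3:
  Latitude: 21.775′ = 0.362917°; total 37.362917
  N ⇒ keep positive
  λ: 25.899′ = 0.431650°; total 71.431650
  E → positive
Point 4:
  Latitude: 30.102′ = 0.501700°; total 70.501700
  S → negative
  Lon: 18 + 40.208/60 = 18.670133
  W → negative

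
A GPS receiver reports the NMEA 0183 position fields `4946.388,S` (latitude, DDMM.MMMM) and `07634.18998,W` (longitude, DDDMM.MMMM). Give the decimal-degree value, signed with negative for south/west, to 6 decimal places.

-49.773133, -76.569833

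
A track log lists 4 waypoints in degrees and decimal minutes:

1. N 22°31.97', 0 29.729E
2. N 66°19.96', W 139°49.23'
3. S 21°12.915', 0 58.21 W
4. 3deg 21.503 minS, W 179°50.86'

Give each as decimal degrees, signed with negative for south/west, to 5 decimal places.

1. 22.53283, 0.49548
2. 66.33267, -139.82050
3. -21.21525, -0.97017
4. -3.35838, -179.84767

Point 1:
  Latitude: 31.97′ = 0.532833°; total 22.532833
  N ⇒ keep positive
  Longitude: 0 + 29.729/60 = 0.495483
  E ⇒ keep positive
Point 2:
  Latitude: 19.96′ = 0.332667°; total 66.332667
  N ⇒ keep positive
  λ: 139 + 49.23/60 = 139.820500
  hemisphere W, so the sign is −
Point 3:
  Latitude: 21 + 12.915/60 = 21.215250
  hemisphere S, so the sign is −
  Lon: 58.21′ = 0.970167°; total 0.970167
  W ⇒ negate
Point 4:
  φ: 3 + 21.503/60 = 3.358383
  S ⇒ negate
  Lon: 50.86′ = 0.847667°; total 179.847667
  W → negative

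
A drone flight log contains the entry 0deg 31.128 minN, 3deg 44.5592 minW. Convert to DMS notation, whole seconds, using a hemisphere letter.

0°31′8″ N, 3°44′34″ W

φ: fractional minutes 0.12800 × 60 = 7.68″
Longitude: 44.55920′ → 44′ and 0.55920 × 60 = 33.55″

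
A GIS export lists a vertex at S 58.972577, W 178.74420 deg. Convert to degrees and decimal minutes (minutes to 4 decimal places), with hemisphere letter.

Lat: fractional part 0.972577 → 58.354620 minutes
Longitude: minutes = (178.744200 − 178) × 60 = 44.652000

58° 58.3546′ S, 178° 44.6520′ W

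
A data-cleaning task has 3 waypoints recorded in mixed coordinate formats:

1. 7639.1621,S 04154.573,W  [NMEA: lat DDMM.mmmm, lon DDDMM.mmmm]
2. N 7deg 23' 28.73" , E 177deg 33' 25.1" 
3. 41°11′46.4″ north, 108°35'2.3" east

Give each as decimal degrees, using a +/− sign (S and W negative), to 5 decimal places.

1. -76.65270, -41.90955
2. 7.39131, 177.55697
3. 41.19622, 108.58397

Point 1:
  φ: degrees = first 2 digits = 76, minutes = 39.1621; 76 + 39.1621/60 = 76.652702
  hemisphere S, so the sign is −
  Longitude: degrees = first 3 digits = 41, minutes = 54.573; 41 + 54.573/60 = 41.909550
  W ⇒ negate
Point 2:
  φ: 7° + 23/60 + 28.73/3600 = 7 + 0.383333 + 0.007981 = 7.391314
  N → positive
  λ: 33′ + 25.1″ = 33.41833′; 177 + 33.41833/60 = 177.556972
  E → positive
Point 3:
  φ: 11′ + 46.4″ = 11.77333′; 41 + 11.77333/60 = 41.196222
  N → positive
  Longitude: 108° + 35/60 + 2.3/3600 = 108 + 0.583333 + 0.000639 = 108.583972
  E ⇒ keep positive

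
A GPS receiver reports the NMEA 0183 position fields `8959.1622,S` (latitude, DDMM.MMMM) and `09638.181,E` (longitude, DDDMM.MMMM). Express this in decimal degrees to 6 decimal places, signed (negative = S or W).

-89.986037, 96.636350

Lat: split at 2 digits → 89° and 59.1622′; 89 + 59.1622/60 = 89.9860367
S → negative
λ: degrees = first 3 digits = 96, minutes = 38.181; 96 + 38.181/60 = 96.6363500
E → positive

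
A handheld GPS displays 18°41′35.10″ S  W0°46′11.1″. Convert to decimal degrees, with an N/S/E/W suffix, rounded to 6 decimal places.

Latitude: 41′ + 35.1″ = 41.58500′; 18 + 41.58500/60 = 18.6930833
Longitude: 46′ + 11.1″ = 46.18500′; 0 + 46.18500/60 = 0.7697500

18.693083° S, 0.769750° W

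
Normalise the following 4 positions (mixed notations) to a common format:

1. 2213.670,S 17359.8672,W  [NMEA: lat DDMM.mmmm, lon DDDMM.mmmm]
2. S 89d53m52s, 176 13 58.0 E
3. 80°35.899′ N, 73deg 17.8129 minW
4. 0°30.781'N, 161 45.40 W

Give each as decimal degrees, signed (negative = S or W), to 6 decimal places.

1. -22.227833, -173.997787
2. -89.897778, 176.232778
3. 80.598317, -73.296882
4. 0.513017, -161.756667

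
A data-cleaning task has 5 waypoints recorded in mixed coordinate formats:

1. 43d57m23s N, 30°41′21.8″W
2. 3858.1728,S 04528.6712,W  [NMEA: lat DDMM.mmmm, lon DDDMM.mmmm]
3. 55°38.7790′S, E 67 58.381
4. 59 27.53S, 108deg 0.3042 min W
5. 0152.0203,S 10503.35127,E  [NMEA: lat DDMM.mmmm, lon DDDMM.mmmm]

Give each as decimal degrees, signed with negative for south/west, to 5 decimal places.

Point 1:
  φ: 43° + 57/60 + 23/3600 = 43 + 0.950000 + 0.006389 = 43.956389
  N → positive
  Longitude: 30° + 41/60 + 21.8/3600 = 30 + 0.683333 + 0.006056 = 30.689389
  hemisphere W, so the sign is −
Point 2:
  Latitude: degrees = first 2 digits = 38, minutes = 58.1728; 38 + 58.1728/60 = 38.969547
  hemisphere S, so the sign is −
  Lon: split at 3 digits → 045° and 28.6712′; 45 + 28.6712/60 = 45.477853
  hemisphere W, so the sign is −
Point 3:
  Lat: 38.779′ = 0.646317°; total 55.646317
  S → negative
  λ: 58.381′ = 0.973017°; total 67.973017
  E → positive
Point 4:
  Latitude: 27.53′ = 0.458833°; total 59.458833
  S ⇒ negate
  Lon: 0.3042′ = 0.005070°; total 108.005070
  hemisphere W, so the sign is −
Point 5:
  Latitude: split at 2 digits → 01° and 52.0203′; 1 + 52.0203/60 = 1.867005
  S ⇒ negate
  Longitude: split at 3 digits → 105° and 3.35127′; 105 + 3.35127/60 = 105.055855
  E → positive

1. 43.95639, -30.68939
2. -38.96955, -45.47785
3. -55.64632, 67.97302
4. -59.45883, -108.00507
5. -1.86701, 105.05585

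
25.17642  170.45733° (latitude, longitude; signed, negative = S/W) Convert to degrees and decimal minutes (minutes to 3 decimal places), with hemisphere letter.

Lat: minutes = (25.176420 − 25) × 60 = 10.58520
λ: minutes = (170.457330 − 170) × 60 = 27.43980

25° 10.585′ N, 170° 27.440′ E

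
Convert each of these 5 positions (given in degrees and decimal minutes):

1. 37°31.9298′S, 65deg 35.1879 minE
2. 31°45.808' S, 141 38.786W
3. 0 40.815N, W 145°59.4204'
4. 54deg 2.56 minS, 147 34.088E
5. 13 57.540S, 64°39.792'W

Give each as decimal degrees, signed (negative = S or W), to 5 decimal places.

Point 1:
  φ: 31.9298′ = 0.532163°; total 37.532163
  S ⇒ negate
  Lon: 35.1879′ = 0.586465°; total 65.586465
  E → positive
Point 2:
  Latitude: 45.808′ = 0.763467°; total 31.763467
  S → negative
  λ: 141 + 38.786/60 = 141.646433
  W → negative
Point 3:
  φ: 40.815′ = 0.680250°; total 0.680250
  N ⇒ keep positive
  Lon: 59.4204′ = 0.990340°; total 145.990340
  W ⇒ negate
Point 4:
  Lat: 54 + 2.56/60 = 54.042667
  S ⇒ negate
  Lon: 34.088′ = 0.568133°; total 147.568133
  E ⇒ keep positive
Point 5:
  Lat: 57.54′ = 0.959000°; total 13.959000
  S ⇒ negate
  Lon: 64 + 39.792/60 = 64.663200
  hemisphere W, so the sign is −

1. -37.53216, 65.58647
2. -31.76347, -141.64643
3. 0.68025, -145.99034
4. -54.04267, 147.56813
5. -13.95900, -64.66320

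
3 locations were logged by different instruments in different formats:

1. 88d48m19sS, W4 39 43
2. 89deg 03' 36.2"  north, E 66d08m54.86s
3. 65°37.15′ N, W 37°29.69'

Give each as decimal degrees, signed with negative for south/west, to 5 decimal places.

1. -88.80528, -4.66194
2. 89.06006, 66.14857
3. 65.61917, -37.49483

Point 1:
  Lat: 48′ + 19″ = 48.31667′; 88 + 48.31667/60 = 88.805278
  S ⇒ negate
  Longitude: 4° + 39/60 + 43/3600 = 4 + 0.650000 + 0.011944 = 4.661944
  hemisphere W, so the sign is −
Point 2:
  Lat: 89 + 3/60 + 36.2/3600 = 89.060056
  N → positive
  Longitude: 66 + 8/60 + 54.86/3600 = 66.148572
  E ⇒ keep positive
Point 3:
  φ: 65 + 37.15/60 = 65.619167
  N ⇒ keep positive
  λ: 29.69′ = 0.494833°; total 37.494833
  hemisphere W, so the sign is −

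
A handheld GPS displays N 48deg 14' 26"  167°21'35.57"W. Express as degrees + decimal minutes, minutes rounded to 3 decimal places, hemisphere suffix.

φ: 14 + 26/60 = 14.43333′
λ: seconds/60 = 0.59283; minutes = 21 + 0.59283 = 21.59283

48° 14.433′ N, 167° 21.593′ W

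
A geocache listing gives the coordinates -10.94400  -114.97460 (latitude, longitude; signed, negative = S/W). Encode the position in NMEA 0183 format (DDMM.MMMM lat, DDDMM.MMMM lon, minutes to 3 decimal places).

Latitude is negative → S; |value| = 10.944000
Latitude: fractional part 0.944000 → 56.64000 minutes
Longitude is negative → W; |value| = 114.974600
Longitude: fractional part 0.974600 → 58.47600 minutes

1056.640,S / 11458.476,W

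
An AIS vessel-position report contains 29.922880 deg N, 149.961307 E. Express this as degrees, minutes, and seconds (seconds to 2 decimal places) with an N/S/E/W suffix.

29°55′22.37″ N, 149°57′40.71″ E

φ: 0.922880 × 60 = 55.37280′ → 55′, remainder × 60 = 22.3680″
Longitude: 0.961307 × 60 = 57.67842′ → 57′, remainder × 60 = 40.7052″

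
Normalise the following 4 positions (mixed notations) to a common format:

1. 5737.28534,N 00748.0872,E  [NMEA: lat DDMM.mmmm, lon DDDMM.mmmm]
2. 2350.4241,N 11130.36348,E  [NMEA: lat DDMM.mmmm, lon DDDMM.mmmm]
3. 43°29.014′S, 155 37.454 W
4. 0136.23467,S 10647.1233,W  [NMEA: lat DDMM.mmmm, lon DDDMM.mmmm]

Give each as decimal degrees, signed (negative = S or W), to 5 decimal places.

1. 57.62142, 7.80145
2. 23.84040, 111.50606
3. -43.48357, -155.62423
4. -1.60391, -106.78539

Point 1:
  φ: split at 2 digits → 57° and 37.28534′; 57 + 37.28534/60 = 57.621422
  N ⇒ keep positive
  Lon: split at 3 digits → 007° and 48.0872′; 7 + 48.0872/60 = 7.801453
  E ⇒ keep positive
Point 2:
  Lat: degrees = first 2 digits = 23, minutes = 50.4241; 23 + 50.4241/60 = 23.840402
  N ⇒ keep positive
  Lon: split at 3 digits → 111° and 30.36348′; 111 + 30.36348/60 = 111.506058
  E ⇒ keep positive
Point 3:
  Latitude: 29.014′ = 0.483567°; total 43.483567
  S → negative
  Longitude: 37.454′ = 0.624233°; total 155.624233
  hemisphere W, so the sign is −
Point 4:
  φ: degrees = first 2 digits = 1, minutes = 36.23467; 1 + 36.23467/60 = 1.603911
  hemisphere S, so the sign is −
  λ: degrees = first 3 digits = 106, minutes = 47.1233; 106 + 47.1233/60 = 106.785388
  W ⇒ negate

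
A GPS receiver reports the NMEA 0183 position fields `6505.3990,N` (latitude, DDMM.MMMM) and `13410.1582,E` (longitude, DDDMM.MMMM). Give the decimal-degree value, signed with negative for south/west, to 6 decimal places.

65.089983, 134.169303

φ: degrees = first 2 digits = 65, minutes = 5.399; 65 + 5.399/60 = 65.0899833
N → positive
λ: split at 3 digits → 134° and 10.1582′; 134 + 10.1582/60 = 134.1693033
E ⇒ keep positive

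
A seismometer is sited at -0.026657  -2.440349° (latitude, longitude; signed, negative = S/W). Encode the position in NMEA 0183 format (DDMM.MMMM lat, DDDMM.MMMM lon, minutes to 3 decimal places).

0001.599,S / 00226.421,W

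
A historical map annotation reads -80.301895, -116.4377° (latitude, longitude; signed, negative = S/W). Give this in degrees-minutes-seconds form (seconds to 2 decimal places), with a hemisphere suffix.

80°18′6.82″ S, 116°26′15.72″ W

Latitude is negative → S; |value| = 80.301895
Latitude: 0.301895° → 18.11370′; 0.11370 × 60 = 6.8220″
Longitude is negative → W; |value| = 116.437700
Longitude: 0.437700 × 60 = 26.26200′ → 26′, remainder × 60 = 15.7200″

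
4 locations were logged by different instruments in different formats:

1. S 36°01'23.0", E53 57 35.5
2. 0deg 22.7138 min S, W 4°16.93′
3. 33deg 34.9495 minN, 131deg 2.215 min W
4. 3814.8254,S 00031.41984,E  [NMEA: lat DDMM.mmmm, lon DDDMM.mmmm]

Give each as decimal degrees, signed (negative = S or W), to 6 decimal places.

Point 1:
  Lat: 36° + 1/60 + 23/3600 = 36 + 0.016667 + 0.006389 = 36.0230556
  S ⇒ negate
  Longitude: 57′ + 35.5″ = 57.59167′; 53 + 57.59167/60 = 53.9598611
  E ⇒ keep positive
Point 2:
  Latitude: 0 + 22.7138/60 = 0.3785633
  S → negative
  Lon: 4 + 16.93/60 = 4.2821667
  W ⇒ negate
Point 3:
  Latitude: 33 + 34.9495/60 = 33.5824917
  N → positive
  Lon: 131 + 2.215/60 = 131.0369167
  hemisphere W, so the sign is −
Point 4:
  φ: degrees = first 2 digits = 38, minutes = 14.8254; 38 + 14.8254/60 = 38.2470900
  S → negative
  λ: degrees = first 3 digits = 0, minutes = 31.41984; 0 + 31.41984/60 = 0.5236640
  E ⇒ keep positive

1. -36.023056, 53.959861
2. -0.378563, -4.282167
3. 33.582492, -131.036917
4. -38.247090, 0.523664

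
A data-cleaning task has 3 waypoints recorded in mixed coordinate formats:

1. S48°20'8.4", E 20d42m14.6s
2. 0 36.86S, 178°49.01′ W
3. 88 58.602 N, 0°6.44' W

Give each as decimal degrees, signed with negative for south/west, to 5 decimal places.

Point 1:
  φ: 48 + 20/60 + 8.4/3600 = 48.335667
  S ⇒ negate
  Longitude: 20 + 42/60 + 14.6/3600 = 20.704056
  E → positive
Point 2:
  Lat: 0 + 36.86/60 = 0.614333
  hemisphere S, so the sign is −
  Longitude: 178 + 49.01/60 = 178.816833
  W → negative
Point 3:
  Lat: 88 + 58.602/60 = 88.976700
  N → positive
  λ: 6.44′ = 0.107333°; total 0.107333
  hemisphere W, so the sign is −

1. -48.33567, 20.70406
2. -0.61433, -178.81683
3. 88.97670, -0.10733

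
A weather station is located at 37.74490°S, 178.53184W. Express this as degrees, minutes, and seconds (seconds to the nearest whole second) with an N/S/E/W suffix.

Lat: 0.744900 × 60 = 44.69400′ → 44′, remainder × 60 = 41.64″
Longitude: 0.531840° → 31.91040′; 0.91040 × 60 = 54.62″

37°44′42″ S, 178°31′55″ W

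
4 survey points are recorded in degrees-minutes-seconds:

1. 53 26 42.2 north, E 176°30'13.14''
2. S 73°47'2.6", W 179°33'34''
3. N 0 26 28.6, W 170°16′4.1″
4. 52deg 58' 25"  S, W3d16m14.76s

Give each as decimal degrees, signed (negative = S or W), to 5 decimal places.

Point 1:
  Latitude: 26′ + 42.2″ = 26.70333′; 53 + 26.70333/60 = 53.445056
  N → positive
  Longitude: 30′ + 13.14″ = 30.21900′; 176 + 30.21900/60 = 176.503650
  E → positive
Point 2:
  φ: 47′ + 2.6″ = 47.04333′; 73 + 47.04333/60 = 73.784056
  S → negative
  Longitude: 179° + 33/60 + 34/3600 = 179 + 0.550000 + 0.009444 = 179.559444
  hemisphere W, so the sign is −
Point 3:
  Lat: 0 + 26/60 + 28.6/3600 = 0.441278
  N ⇒ keep positive
  Lon: 16′ + 4.1″ = 16.06833′; 170 + 16.06833/60 = 170.267806
  hemisphere W, so the sign is −
Point 4:
  φ: 58′ + 25″ = 58.41667′; 52 + 58.41667/60 = 52.973611
  hemisphere S, so the sign is −
  Lon: 3 + 16/60 + 14.76/3600 = 3.270767
  W → negative

1. 53.44506, 176.50365
2. -73.78406, -179.55944
3. 0.44128, -170.26781
4. -52.97361, -3.27077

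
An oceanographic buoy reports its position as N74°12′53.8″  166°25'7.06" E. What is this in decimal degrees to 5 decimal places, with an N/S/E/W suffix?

74.21494° N, 166.41863° E

φ: 74° + 12/60 + 53.8/3600 = 74 + 0.200000 + 0.014944 = 74.214944
Longitude: 166° + 25/60 + 7.06/3600 = 166 + 0.416667 + 0.001961 = 166.418628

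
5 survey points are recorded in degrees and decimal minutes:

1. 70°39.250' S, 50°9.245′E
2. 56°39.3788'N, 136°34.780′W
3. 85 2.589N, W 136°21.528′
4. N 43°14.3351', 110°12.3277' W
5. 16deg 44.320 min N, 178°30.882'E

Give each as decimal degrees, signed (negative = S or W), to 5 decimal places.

Point 1:
  Lat: 70 + 39.25/60 = 70.654167
  hemisphere S, so the sign is −
  λ: 9.245′ = 0.154083°; total 50.154083
  E ⇒ keep positive
Point 2:
  Latitude: 56 + 39.3788/60 = 56.656313
  N → positive
  λ: 34.78′ = 0.579667°; total 136.579667
  W ⇒ negate
Point 3:
  Lat: 2.589′ = 0.043150°; total 85.043150
  N ⇒ keep positive
  Lon: 136 + 21.528/60 = 136.358800
  hemisphere W, so the sign is −
Point 4:
  Latitude: 14.3351′ = 0.238918°; total 43.238918
  N → positive
  λ: 12.3277′ = 0.205462°; total 110.205462
  hemisphere W, so the sign is −
Point 5:
  Latitude: 44.32′ = 0.738667°; total 16.738667
  N → positive
  Longitude: 178 + 30.882/60 = 178.514700
  E ⇒ keep positive

1. -70.65417, 50.15408
2. 56.65631, -136.57967
3. 85.04315, -136.35880
4. 43.23892, -110.20546
5. 16.73867, 178.51470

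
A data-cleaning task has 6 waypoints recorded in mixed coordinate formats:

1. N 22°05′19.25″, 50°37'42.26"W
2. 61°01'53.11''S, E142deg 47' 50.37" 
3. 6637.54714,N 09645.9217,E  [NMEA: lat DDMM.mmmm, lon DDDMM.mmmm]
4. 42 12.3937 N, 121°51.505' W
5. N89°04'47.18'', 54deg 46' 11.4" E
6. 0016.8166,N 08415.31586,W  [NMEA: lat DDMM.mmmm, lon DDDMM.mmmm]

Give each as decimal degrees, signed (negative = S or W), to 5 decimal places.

Point 1:
  Latitude: 5′ + 19.25″ = 5.32083′; 22 + 5.32083/60 = 22.088681
  N ⇒ keep positive
  λ: 37′ + 42.26″ = 37.70433′; 50 + 37.70433/60 = 50.628406
  W ⇒ negate
Point 2:
  φ: 61° + 1/60 + 53.11/3600 = 61 + 0.016667 + 0.014753 = 61.031419
  S ⇒ negate
  Lon: 142° + 47/60 + 50.37/3600 = 142 + 0.783333 + 0.013992 = 142.797325
  E ⇒ keep positive
Point 3:
  φ: split at 2 digits → 66° and 37.54714′; 66 + 37.54714/60 = 66.625786
  N ⇒ keep positive
  Longitude: degrees = first 3 digits = 96, minutes = 45.9217; 96 + 45.9217/60 = 96.765362
  E ⇒ keep positive
Point 4:
  Lat: 42 + 12.3937/60 = 42.206562
  N → positive
  Longitude: 51.505′ = 0.858417°; total 121.858417
  hemisphere W, so the sign is −
Point 5:
  φ: 4′ + 47.18″ = 4.78633′; 89 + 4.78633/60 = 89.079772
  N → positive
  Lon: 46′ + 11.4″ = 46.19000′; 54 + 46.19000/60 = 54.769833
  E → positive
Point 6:
  φ: split at 2 digits → 00° and 16.8166′; 0 + 16.8166/60 = 0.280277
  N ⇒ keep positive
  λ: degrees = first 3 digits = 84, minutes = 15.31586; 84 + 15.31586/60 = 84.255264
  W ⇒ negate

1. 22.08868, -50.62841
2. -61.03142, 142.79733
3. 66.62579, 96.76536
4. 42.20656, -121.85842
5. 89.07977, 54.76983
6. 0.28028, -84.25526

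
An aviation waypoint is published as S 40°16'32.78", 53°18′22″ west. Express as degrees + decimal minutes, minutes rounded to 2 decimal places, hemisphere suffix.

40° 16.55′ S, 53° 18.37′ W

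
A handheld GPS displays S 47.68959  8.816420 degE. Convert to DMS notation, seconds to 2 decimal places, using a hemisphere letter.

φ: 0.689590° → 41.37540′; 0.37540 × 60 = 22.5240″
Longitude: 0.816420 × 60 = 48.98520′ → 48′, remainder × 60 = 59.1120″

47°41′22.52″ S, 8°48′59.11″ E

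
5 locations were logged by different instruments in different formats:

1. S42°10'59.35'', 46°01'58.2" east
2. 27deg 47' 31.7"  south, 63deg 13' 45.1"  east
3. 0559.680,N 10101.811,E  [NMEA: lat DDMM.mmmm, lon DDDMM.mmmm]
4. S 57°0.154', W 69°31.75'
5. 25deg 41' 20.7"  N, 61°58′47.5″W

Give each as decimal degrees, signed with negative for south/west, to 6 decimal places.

1. -42.183153, 46.032833
2. -27.792139, 63.229194
3. 5.994667, 101.030183
4. -57.002567, -69.529167
5. 25.689083, -61.979861

Point 1:
  Lat: 42 + 10/60 + 59.35/3600 = 42.1831528
  S ⇒ negate
  Lon: 1′ + 58.2″ = 1.97000′; 46 + 1.97000/60 = 46.0328333
  E ⇒ keep positive
Point 2:
  Lat: 47′ + 31.7″ = 47.52833′; 27 + 47.52833/60 = 27.7921389
  S → negative
  λ: 63° + 13/60 + 45.1/3600 = 63 + 0.216667 + 0.012528 = 63.2291944
  E ⇒ keep positive
Point 3:
  Latitude: degrees = first 2 digits = 5, minutes = 59.68; 5 + 59.68/60 = 5.9946667
  N ⇒ keep positive
  Lon: degrees = first 3 digits = 101, minutes = 1.811; 101 + 1.811/60 = 101.0301833
  E ⇒ keep positive
Point 4:
  Latitude: 57 + 0.154/60 = 57.0025667
  S → negative
  Lon: 69 + 31.75/60 = 69.5291667
  hemisphere W, so the sign is −
Point 5:
  φ: 25 + 41/60 + 20.7/3600 = 25.6890833
  N → positive
  Longitude: 61° + 58/60 + 47.5/3600 = 61 + 0.966667 + 0.013194 = 61.9798611
  W → negative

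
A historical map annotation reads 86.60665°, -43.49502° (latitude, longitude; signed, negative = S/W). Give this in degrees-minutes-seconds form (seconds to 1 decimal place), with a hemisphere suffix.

φ: 0.606650 × 60 = 36.39900′ → 36′, remainder × 60 = 23.940″
Longitude is negative → W; |value| = 43.495020
λ: whole degrees 43; 29.70120′ → 29′ and 42.072″

86°36′23.9″ N, 43°29′42.1″ W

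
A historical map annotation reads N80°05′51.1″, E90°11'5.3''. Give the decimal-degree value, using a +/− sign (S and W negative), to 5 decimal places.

80.09753, 90.18481

Lat: 80° + 5/60 + 51.1/3600 = 80 + 0.083333 + 0.014194 = 80.097528
N ⇒ keep positive
Longitude: 11′ + 5.3″ = 11.08833′; 90 + 11.08833/60 = 90.184806
E → positive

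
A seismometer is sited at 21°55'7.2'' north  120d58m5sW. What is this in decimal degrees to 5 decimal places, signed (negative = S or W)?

21.91867, -120.96806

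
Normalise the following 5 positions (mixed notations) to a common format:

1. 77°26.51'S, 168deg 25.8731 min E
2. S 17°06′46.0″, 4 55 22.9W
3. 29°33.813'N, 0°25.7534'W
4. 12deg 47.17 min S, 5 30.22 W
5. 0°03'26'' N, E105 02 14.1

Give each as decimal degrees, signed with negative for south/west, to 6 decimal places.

Point 1:
  Lat: 77 + 26.51/60 = 77.4418333
  hemisphere S, so the sign is −
  Lon: 168 + 25.8731/60 = 168.4312183
  E ⇒ keep positive
Point 2:
  φ: 17° + 6/60 + 46/3600 = 17 + 0.100000 + 0.012778 = 17.1127778
  hemisphere S, so the sign is −
  Lon: 4° + 55/60 + 22.9/3600 = 4 + 0.916667 + 0.006361 = 4.9230278
  W → negative
Point 3:
  Latitude: 33.813′ = 0.563550°; total 29.5635500
  N → positive
  λ: 0 + 25.7534/60 = 0.4292233
  W ⇒ negate
Point 4:
  Lat: 47.17′ = 0.786167°; total 12.7861667
  hemisphere S, so the sign is −
  λ: 5 + 30.22/60 = 5.5036667
  W ⇒ negate
Point 5:
  Lat: 0 + 3/60 + 26/3600 = 0.0572222
  N → positive
  Lon: 105° + 2/60 + 14.1/3600 = 105 + 0.033333 + 0.003917 = 105.0372500
  E → positive

1. -77.441833, 168.431218
2. -17.112778, -4.923028
3. 29.563550, -0.429223
4. -12.786167, -5.503667
5. 0.057222, 105.037250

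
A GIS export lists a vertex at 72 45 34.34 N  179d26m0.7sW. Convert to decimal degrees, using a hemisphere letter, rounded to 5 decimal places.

72.75954° N, 179.43353° W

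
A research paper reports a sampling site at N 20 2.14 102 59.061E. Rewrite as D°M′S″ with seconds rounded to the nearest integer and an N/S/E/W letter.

20°02′8″ N, 102°59′4″ E

Lat: fractional minutes 0.14000 × 60 = 8.40″
λ: 59.06100′ → 59′ and 0.06100 × 60 = 3.66″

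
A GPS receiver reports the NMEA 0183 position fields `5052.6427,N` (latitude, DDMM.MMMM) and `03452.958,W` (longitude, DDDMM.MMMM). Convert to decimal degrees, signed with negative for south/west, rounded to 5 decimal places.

50.87738, -34.88263

Lat: split at 2 digits → 50° and 52.6427′; 50 + 52.6427/60 = 50.877378
N ⇒ keep positive
λ: degrees = first 3 digits = 34, minutes = 52.958; 34 + 52.958/60 = 34.882633
W ⇒ negate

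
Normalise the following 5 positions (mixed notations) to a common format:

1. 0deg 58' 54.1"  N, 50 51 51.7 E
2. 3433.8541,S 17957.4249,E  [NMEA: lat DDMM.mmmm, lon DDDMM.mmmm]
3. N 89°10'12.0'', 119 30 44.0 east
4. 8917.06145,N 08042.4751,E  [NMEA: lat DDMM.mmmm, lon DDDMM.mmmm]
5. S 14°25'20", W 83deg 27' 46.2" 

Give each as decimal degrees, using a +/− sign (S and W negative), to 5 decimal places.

1. 0.98169, 50.86436
2. -34.56424, 179.95708
3. 89.17000, 119.51222
4. 89.28436, 80.70792
5. -14.42222, -83.46283

Point 1:
  Lat: 0° + 58/60 + 54.1/3600 = 0 + 0.966667 + 0.015028 = 0.981694
  N ⇒ keep positive
  λ: 50° + 51/60 + 51.7/3600 = 50 + 0.850000 + 0.014361 = 50.864361
  E → positive
Point 2:
  Latitude: split at 2 digits → 34° and 33.8541′; 34 + 33.8541/60 = 34.564235
  S ⇒ negate
  Longitude: split at 3 digits → 179° and 57.4249′; 179 + 57.4249/60 = 179.957082
  E → positive
Point 3:
  φ: 89 + 10/60 + 12/3600 = 89.170000
  N → positive
  Lon: 30′ + 44″ = 30.73333′; 119 + 30.73333/60 = 119.512222
  E ⇒ keep positive
Point 4:
  Latitude: split at 2 digits → 89° and 17.06145′; 89 + 17.06145/60 = 89.284358
  N → positive
  Longitude: split at 3 digits → 080° and 42.4751′; 80 + 42.4751/60 = 80.707918
  E → positive
Point 5:
  Latitude: 25′ + 20″ = 25.33333′; 14 + 25.33333/60 = 14.422222
  hemisphere S, so the sign is −
  Longitude: 83 + 27/60 + 46.2/3600 = 83.462833
  W ⇒ negate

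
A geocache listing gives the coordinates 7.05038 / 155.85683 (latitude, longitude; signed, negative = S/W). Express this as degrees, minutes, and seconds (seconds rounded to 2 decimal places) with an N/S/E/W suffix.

7°03′1.37″ N, 155°51′24.59″ E

φ: 0.050380° → 3.02280′; 0.02280 × 60 = 1.3680″
Lon: whole degrees 155; 51.40980′ → 51′ and 24.5880″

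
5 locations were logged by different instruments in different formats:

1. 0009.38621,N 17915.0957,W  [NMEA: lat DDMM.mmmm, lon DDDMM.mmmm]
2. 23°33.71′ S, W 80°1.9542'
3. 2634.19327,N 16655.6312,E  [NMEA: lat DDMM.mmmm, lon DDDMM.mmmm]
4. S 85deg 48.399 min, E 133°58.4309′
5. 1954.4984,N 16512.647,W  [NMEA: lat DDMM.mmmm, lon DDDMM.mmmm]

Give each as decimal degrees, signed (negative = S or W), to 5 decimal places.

Point 1:
  Lat: split at 2 digits → 00° and 9.38621′; 0 + 9.38621/60 = 0.156437
  N ⇒ keep positive
  λ: split at 3 digits → 179° and 15.0957′; 179 + 15.0957/60 = 179.251595
  hemisphere W, so the sign is −
Point 2:
  φ: 33.71′ = 0.561833°; total 23.561833
  S → negative
  Lon: 1.9542′ = 0.032570°; total 80.032570
  W ⇒ negate
Point 3:
  Latitude: split at 2 digits → 26° and 34.19327′; 26 + 34.19327/60 = 26.569888
  N → positive
  Lon: degrees = first 3 digits = 166, minutes = 55.6312; 166 + 55.6312/60 = 166.927187
  E ⇒ keep positive
Point 4:
  Latitude: 48.399′ = 0.806650°; total 85.806650
  S → negative
  Longitude: 133 + 58.4309/60 = 133.973848
  E → positive
Point 5:
  Latitude: degrees = first 2 digits = 19, minutes = 54.4984; 19 + 54.4984/60 = 19.908307
  N ⇒ keep positive
  Lon: degrees = first 3 digits = 165, minutes = 12.647; 165 + 12.647/60 = 165.210783
  W ⇒ negate

1. 0.15644, -179.25160
2. -23.56183, -80.03257
3. 26.56989, 166.92719
4. -85.80665, 133.97385
5. 19.90831, -165.21078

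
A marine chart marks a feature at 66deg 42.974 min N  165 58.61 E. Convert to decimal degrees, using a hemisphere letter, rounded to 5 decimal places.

66.71623° N, 165.97683° E

Lat: 42.974′ = 0.716233°; total 66.716233
Longitude: 58.61′ = 0.976833°; total 165.976833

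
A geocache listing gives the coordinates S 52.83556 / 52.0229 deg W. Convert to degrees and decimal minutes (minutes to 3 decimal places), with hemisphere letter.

Lat: fractional part 0.835560 → 50.13360 minutes
Lon: minutes = (52.022900 − 52) × 60 = 1.37400

52° 50.134′ S, 52° 1.374′ W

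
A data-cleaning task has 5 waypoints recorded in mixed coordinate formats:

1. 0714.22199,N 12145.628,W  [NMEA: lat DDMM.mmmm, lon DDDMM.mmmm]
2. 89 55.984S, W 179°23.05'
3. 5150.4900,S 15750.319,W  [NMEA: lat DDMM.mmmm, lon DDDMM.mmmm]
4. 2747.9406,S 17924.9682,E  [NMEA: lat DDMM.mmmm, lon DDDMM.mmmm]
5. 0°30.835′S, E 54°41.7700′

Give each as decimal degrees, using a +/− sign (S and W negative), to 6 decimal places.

Point 1:
  φ: split at 2 digits → 07° and 14.22199′; 7 + 14.22199/60 = 7.2370332
  N → positive
  λ: split at 3 digits → 121° and 45.628′; 121 + 45.628/60 = 121.7604667
  hemisphere W, so the sign is −
Point 2:
  Lat: 55.984′ = 0.933067°; total 89.9330667
  S → negative
  Lon: 179 + 23.05/60 = 179.3841667
  hemisphere W, so the sign is −
Point 3:
  Latitude: split at 2 digits → 51° and 50.49′; 51 + 50.49/60 = 51.8415000
  S → negative
  Longitude: degrees = first 3 digits = 157, minutes = 50.319; 157 + 50.319/60 = 157.8386500
  W ⇒ negate
Point 4:
  Lat: degrees = first 2 digits = 27, minutes = 47.9406; 27 + 47.9406/60 = 27.7990100
  S → negative
  λ: split at 3 digits → 179° and 24.9682′; 179 + 24.9682/60 = 179.4161367
  E → positive
Point 5:
  Lat: 0 + 30.835/60 = 0.5139167
  S ⇒ negate
  λ: 54 + 41.77/60 = 54.6961667
  E ⇒ keep positive

1. 7.237033, -121.760467
2. -89.933067, -179.384167
3. -51.841500, -157.838650
4. -27.799010, 179.416137
5. -0.513917, 54.696167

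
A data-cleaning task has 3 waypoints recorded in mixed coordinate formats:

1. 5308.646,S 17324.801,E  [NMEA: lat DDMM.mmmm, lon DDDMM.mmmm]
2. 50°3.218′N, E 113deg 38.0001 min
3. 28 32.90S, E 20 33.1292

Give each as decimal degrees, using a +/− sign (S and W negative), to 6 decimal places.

Point 1:
  φ: split at 2 digits → 53° and 8.646′; 53 + 8.646/60 = 53.1441000
  S → negative
  Lon: split at 3 digits → 173° and 24.801′; 173 + 24.801/60 = 173.4133500
  E ⇒ keep positive
Point 2:
  Lat: 3.218′ = 0.053633°; total 50.0536333
  N → positive
  Longitude: 38.0001′ = 0.633335°; total 113.6333350
  E → positive
Point 3:
  Lat: 32.9′ = 0.548333°; total 28.5483333
  S → negative
  Longitude: 33.1292′ = 0.552153°; total 20.5521533
  E → positive

1. -53.144100, 173.413350
2. 50.053633, 113.633335
3. -28.548333, 20.552153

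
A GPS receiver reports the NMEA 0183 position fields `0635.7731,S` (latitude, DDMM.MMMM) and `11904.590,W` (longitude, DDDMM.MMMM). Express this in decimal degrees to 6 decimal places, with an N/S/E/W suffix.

Lat: degrees = first 2 digits = 6, minutes = 35.7731; 6 + 35.7731/60 = 6.5962183
λ: degrees = first 3 digits = 119, minutes = 4.59; 119 + 4.59/60 = 119.0765000

6.596218° S, 119.076500° W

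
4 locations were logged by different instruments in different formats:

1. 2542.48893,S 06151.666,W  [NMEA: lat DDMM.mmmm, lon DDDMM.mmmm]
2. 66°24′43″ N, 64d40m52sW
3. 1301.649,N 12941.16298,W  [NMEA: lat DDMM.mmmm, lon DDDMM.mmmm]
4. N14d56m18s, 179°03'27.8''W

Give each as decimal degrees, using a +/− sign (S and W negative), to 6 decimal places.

Point 1:
  Latitude: split at 2 digits → 25° and 42.48893′; 25 + 42.48893/60 = 25.7081488
  S → negative
  Longitude: split at 3 digits → 061° and 51.666′; 61 + 51.666/60 = 61.8611000
  W ⇒ negate
Point 2:
  Lat: 66 + 24/60 + 43/3600 = 66.4119444
  N ⇒ keep positive
  Lon: 64 + 40/60 + 52/3600 = 64.6811111
  hemisphere W, so the sign is −
Point 3:
  Latitude: split at 2 digits → 13° and 1.649′; 13 + 1.649/60 = 13.0274833
  N ⇒ keep positive
  Lon: split at 3 digits → 129° and 41.16298′; 129 + 41.16298/60 = 129.6860497
  W ⇒ negate
Point 4:
  Latitude: 14° + 56/60 + 18/3600 = 14 + 0.933333 + 0.005000 = 14.9383333
  N → positive
  Lon: 3′ + 27.8″ = 3.46333′; 179 + 3.46333/60 = 179.0577222
  hemisphere W, so the sign is −

1. -25.708149, -61.861100
2. 66.411944, -64.681111
3. 13.027483, -129.686050
4. 14.938333, -179.057722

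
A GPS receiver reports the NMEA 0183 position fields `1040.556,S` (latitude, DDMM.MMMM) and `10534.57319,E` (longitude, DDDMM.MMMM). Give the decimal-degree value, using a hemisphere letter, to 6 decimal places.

10.675933° S, 105.576220° E

φ: degrees = first 2 digits = 10, minutes = 40.556; 10 + 40.556/60 = 10.6759333
Longitude: degrees = first 3 digits = 105, minutes = 34.57319; 105 + 34.57319/60 = 105.5762198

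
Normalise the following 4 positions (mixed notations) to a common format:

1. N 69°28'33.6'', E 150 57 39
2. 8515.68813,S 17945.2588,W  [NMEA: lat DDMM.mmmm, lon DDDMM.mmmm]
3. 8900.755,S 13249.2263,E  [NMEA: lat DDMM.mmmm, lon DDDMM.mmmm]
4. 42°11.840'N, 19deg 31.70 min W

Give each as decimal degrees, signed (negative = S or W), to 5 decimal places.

Point 1:
  Lat: 69° + 28/60 + 33.6/3600 = 69 + 0.466667 + 0.009333 = 69.476000
  N → positive
  λ: 150 + 57/60 + 39/3600 = 150.960833
  E ⇒ keep positive
Point 2:
  Latitude: degrees = first 2 digits = 85, minutes = 15.68813; 85 + 15.68813/60 = 85.261469
  S → negative
  Lon: degrees = first 3 digits = 179, minutes = 45.2588; 179 + 45.2588/60 = 179.754313
  W ⇒ negate
Point 3:
  Lat: degrees = first 2 digits = 89, minutes = 0.755; 89 + 0.755/60 = 89.012583
  hemisphere S, so the sign is −
  λ: split at 3 digits → 132° and 49.2263′; 132 + 49.2263/60 = 132.820438
  E → positive
Point 4:
  Lat: 42 + 11.84/60 = 42.197333
  N → positive
  Lon: 19 + 31.7/60 = 19.528333
  W → negative

1. 69.47600, 150.96083
2. -85.26147, -179.75431
3. -89.01258, 132.82044
4. 42.19733, -19.52833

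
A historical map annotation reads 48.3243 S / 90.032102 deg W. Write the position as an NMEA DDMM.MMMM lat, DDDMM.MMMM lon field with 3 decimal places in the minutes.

Latitude: fractional part 0.324300 → 19.45800 minutes
λ: minutes = (90.032102 − 90) × 60 = 1.92612

4819.458,S / 09001.926,W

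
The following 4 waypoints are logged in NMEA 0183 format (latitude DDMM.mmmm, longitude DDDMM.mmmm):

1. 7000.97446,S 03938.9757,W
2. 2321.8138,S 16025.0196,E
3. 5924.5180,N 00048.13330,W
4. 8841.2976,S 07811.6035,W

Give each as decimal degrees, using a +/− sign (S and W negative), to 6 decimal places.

1. -70.016241, -39.649595
2. -23.363563, 160.416993
3. 59.408633, -0.802222
4. -88.688293, -78.193392

Point 1:
  Latitude: split at 2 digits → 70° and 0.97446′; 70 + 0.97446/60 = 70.0162410
  hemisphere S, so the sign is −
  Lon: split at 3 digits → 039° and 38.9757′; 39 + 38.9757/60 = 39.6495950
  W ⇒ negate
Point 2:
  Latitude: split at 2 digits → 23° and 21.8138′; 23 + 21.8138/60 = 23.3635633
  hemisphere S, so the sign is −
  λ: split at 3 digits → 160° and 25.0196′; 160 + 25.0196/60 = 160.4169933
  E → positive
Point 3:
  Latitude: split at 2 digits → 59° and 24.518′; 59 + 24.518/60 = 59.4086333
  N → positive
  λ: split at 3 digits → 000° and 48.1333′; 0 + 48.1333/60 = 0.8022217
  W → negative
Point 4:
  Lat: split at 2 digits → 88° and 41.2976′; 88 + 41.2976/60 = 88.6882933
  S → negative
  Longitude: split at 3 digits → 078° and 11.6035′; 78 + 11.6035/60 = 78.1933917
  W ⇒ negate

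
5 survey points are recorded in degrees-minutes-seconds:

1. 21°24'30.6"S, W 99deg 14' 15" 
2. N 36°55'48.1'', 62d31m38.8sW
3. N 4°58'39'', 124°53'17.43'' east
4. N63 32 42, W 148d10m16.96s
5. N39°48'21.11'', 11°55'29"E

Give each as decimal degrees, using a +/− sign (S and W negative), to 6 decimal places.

Point 1:
  φ: 21 + 24/60 + 30.6/3600 = 21.4085000
  hemisphere S, so the sign is −
  Longitude: 14′ + 15″ = 14.25000′; 99 + 14.25000/60 = 99.2375000
  W ⇒ negate
Point 2:
  Latitude: 36 + 55/60 + 48.1/3600 = 36.9300278
  N → positive
  Longitude: 62° + 31/60 + 38.8/3600 = 62 + 0.516667 + 0.010778 = 62.5274444
  W → negative
Point 3:
  Latitude: 58′ + 39″ = 58.65000′; 4 + 58.65000/60 = 4.9775000
  N ⇒ keep positive
  Lon: 124 + 53/60 + 17.43/3600 = 124.8881750
  E ⇒ keep positive
Point 4:
  Latitude: 32′ + 42″ = 32.70000′; 63 + 32.70000/60 = 63.5450000
  N ⇒ keep positive
  Lon: 148° + 10/60 + 16.96/3600 = 148 + 0.166667 + 0.004711 = 148.1713778
  W ⇒ negate
Point 5:
  Lat: 39 + 48/60 + 21.11/3600 = 39.8058639
  N → positive
  λ: 11 + 55/60 + 29/3600 = 11.9247222
  E ⇒ keep positive

1. -21.408500, -99.237500
2. 36.930028, -62.527444
3. 4.977500, 124.888175
4. 63.545000, -148.171378
5. 39.805864, 11.924722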